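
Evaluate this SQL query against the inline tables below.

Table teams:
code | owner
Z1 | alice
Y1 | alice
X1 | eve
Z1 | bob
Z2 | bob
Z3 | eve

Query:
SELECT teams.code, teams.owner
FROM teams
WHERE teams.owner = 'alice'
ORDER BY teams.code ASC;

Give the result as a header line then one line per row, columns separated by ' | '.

After WHERE (2 rows):
teams.code | teams.owner
Z1 | alice
Y1 | alice
After SELECT (2 rows):
teams.code | teams.owner
Z1 | alice
Y1 | alice
After ORDER BY (2 rows):
teams.code | teams.owner
Y1 | alice
Z1 | alice

== RESULT ==
teams.code | teams.owner
Y1 | alice
Z1 | alice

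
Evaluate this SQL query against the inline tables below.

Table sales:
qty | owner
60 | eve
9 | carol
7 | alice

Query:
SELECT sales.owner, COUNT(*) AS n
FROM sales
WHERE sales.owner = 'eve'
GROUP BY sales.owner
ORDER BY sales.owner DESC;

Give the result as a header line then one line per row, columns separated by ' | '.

== RESULT ==
sales.owner | n
eve | 1

Derivation:
After WHERE (1 rows):
sales.qty | sales.owner
60 | eve
After GROUP BY (1 rows):
sales.owner | n
eve | 1
After ORDER BY (1 rows):
sales.owner | n
eve | 1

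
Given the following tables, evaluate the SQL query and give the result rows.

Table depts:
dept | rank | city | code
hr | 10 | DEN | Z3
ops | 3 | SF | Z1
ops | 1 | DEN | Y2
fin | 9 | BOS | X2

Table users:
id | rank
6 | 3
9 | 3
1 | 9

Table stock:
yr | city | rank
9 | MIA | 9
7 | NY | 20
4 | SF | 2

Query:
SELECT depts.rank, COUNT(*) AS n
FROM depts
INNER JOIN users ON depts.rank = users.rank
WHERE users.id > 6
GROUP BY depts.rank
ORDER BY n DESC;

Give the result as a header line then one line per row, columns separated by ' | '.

== RESULT ==
depts.rank | n
3 | 1

Derivation:
After JOIN users (3 rows):
depts.dept | depts.rank | depts.city | depts.code | users.id | users.rank
ops | 3 | SF | Z1 | 6 | 3
ops | 3 | SF | Z1 | 9 | 3
fin | 9 | BOS | X2 | 1 | 9
After WHERE (1 rows):
depts.dept | depts.rank | depts.city | depts.code | users.id | users.rank
ops | 3 | SF | Z1 | 9 | 3
After GROUP BY (1 rows):
depts.rank | n
3 | 1
After ORDER BY (1 rows):
depts.rank | n
3 | 1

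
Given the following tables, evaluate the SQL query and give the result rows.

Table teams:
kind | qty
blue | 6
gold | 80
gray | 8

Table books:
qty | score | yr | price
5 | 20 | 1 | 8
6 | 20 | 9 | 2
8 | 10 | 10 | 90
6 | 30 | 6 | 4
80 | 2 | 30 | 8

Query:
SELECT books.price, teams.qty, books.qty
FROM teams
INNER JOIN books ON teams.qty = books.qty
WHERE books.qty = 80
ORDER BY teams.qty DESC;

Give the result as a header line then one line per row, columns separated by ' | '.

After JOIN books (4 rows):
teams.kind | teams.qty | books.qty | books.score | books.yr | books.price
blue | 6 | 6 | 20 | 9 | 2
blue | 6 | 6 | 30 | 6 | 4
gold | 80 | 80 | 2 | 30 | 8
gray | 8 | 8 | 10 | 10 | 90
After WHERE (1 rows):
teams.kind | teams.qty | books.qty | books.score | books.yr | books.price
gold | 80 | 80 | 2 | 30 | 8
After SELECT (1 rows):
books.price | teams.qty | books.qty
8 | 80 | 80
After ORDER BY (1 rows):
books.price | teams.qty | books.qty
8 | 80 | 80

== RESULT ==
books.price | teams.qty | books.qty
8 | 80 | 80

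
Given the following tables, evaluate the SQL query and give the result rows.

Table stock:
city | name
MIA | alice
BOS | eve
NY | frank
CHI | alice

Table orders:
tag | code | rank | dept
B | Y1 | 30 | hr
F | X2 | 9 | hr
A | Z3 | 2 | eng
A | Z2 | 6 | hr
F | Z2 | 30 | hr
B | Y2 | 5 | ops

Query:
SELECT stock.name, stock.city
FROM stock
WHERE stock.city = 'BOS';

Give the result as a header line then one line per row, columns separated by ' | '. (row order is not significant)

After WHERE (1 rows):
stock.city | stock.name
BOS | eve
After SELECT (1 rows):
stock.name | stock.city
eve | BOS

== RESULT ==
stock.name | stock.city
eve | BOS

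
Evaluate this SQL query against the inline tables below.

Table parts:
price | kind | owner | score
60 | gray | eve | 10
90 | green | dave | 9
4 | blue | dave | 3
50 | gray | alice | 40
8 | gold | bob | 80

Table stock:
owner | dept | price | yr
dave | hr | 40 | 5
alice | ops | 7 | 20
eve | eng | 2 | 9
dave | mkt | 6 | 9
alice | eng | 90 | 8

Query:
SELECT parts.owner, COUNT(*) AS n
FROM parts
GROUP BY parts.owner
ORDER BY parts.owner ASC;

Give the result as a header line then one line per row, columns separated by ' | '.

== RESULT ==
parts.owner | n
alice | 1
bob | 1
dave | 2
eve | 1

Derivation:
After GROUP BY (4 rows):
parts.owner | n
eve | 1
dave | 2
alice | 1
bob | 1
After ORDER BY (4 rows):
parts.owner | n
alice | 1
bob | 1
dave | 2
eve | 1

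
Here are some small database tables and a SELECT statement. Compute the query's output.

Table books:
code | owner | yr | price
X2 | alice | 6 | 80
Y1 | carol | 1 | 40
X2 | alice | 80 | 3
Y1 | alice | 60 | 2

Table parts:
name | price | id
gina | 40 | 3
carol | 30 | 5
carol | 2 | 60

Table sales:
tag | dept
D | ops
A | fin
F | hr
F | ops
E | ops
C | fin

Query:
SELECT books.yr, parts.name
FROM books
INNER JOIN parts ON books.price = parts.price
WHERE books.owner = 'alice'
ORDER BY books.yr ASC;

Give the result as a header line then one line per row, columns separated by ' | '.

After JOIN parts (2 rows):
books.code | books.owner | books.yr | books.price | parts.name | parts.price | parts.id
Y1 | carol | 1 | 40 | gina | 40 | 3
Y1 | alice | 60 | 2 | carol | 2 | 60
After WHERE (1 rows):
books.code | books.owner | books.yr | books.price | parts.name | parts.price | parts.id
Y1 | alice | 60 | 2 | carol | 2 | 60
After SELECT (1 rows):
books.yr | parts.name
60 | carol
After ORDER BY (1 rows):
books.yr | parts.name
60 | carol

== RESULT ==
books.yr | parts.name
60 | carol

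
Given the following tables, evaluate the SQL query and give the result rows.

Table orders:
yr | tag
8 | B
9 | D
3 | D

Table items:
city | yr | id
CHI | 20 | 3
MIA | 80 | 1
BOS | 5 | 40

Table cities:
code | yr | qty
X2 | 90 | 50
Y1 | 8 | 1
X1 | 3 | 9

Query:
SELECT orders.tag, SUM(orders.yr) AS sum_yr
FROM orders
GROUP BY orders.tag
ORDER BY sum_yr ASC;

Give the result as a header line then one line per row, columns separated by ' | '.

== RESULT ==
orders.tag | sum_yr
B | 8
D | 12

Derivation:
After GROUP BY (2 rows):
orders.tag | sum_yr
B | 8
D | 12
After ORDER BY (2 rows):
orders.tag | sum_yr
B | 8
D | 12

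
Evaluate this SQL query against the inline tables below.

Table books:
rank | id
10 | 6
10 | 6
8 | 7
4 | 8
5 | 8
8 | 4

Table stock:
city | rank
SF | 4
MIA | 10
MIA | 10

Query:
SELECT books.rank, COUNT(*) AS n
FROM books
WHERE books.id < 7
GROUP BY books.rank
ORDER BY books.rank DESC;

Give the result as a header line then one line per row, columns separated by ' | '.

After WHERE (3 rows):
books.rank | books.id
10 | 6
10 | 6
8 | 4
After GROUP BY (2 rows):
books.rank | n
10 | 2
8 | 1
After ORDER BY (2 rows):
books.rank | n
10 | 2
8 | 1

== RESULT ==
books.rank | n
10 | 2
8 | 1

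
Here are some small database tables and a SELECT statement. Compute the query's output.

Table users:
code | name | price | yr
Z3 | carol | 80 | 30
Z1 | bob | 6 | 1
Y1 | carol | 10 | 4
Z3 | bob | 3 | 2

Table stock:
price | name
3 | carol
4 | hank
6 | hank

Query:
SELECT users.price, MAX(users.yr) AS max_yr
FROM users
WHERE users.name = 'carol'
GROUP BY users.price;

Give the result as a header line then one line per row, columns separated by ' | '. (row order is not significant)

After WHERE (2 rows):
users.code | users.name | users.price | users.yr
Z3 | carol | 80 | 30
Y1 | carol | 10 | 4
After GROUP BY (2 rows):
users.price | max_yr
80 | 30
10 | 4

== RESULT ==
users.price | max_yr
80 | 30
10 | 4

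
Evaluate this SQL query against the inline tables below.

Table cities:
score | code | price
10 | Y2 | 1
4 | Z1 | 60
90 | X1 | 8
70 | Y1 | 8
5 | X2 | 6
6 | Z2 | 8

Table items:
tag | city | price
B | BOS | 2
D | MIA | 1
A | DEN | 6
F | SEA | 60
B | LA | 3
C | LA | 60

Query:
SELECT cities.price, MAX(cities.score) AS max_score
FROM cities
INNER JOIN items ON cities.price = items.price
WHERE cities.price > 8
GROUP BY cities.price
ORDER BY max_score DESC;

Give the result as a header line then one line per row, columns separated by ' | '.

== RESULT ==
cities.price | max_score
60 | 4

Derivation:
After JOIN items (4 rows):
cities.score | cities.code | cities.price | items.tag | items.city | items.price
10 | Y2 | 1 | D | MIA | 1
4 | Z1 | 60 | F | SEA | 60
4 | Z1 | 60 | C | LA | 60
5 | X2 | 6 | A | DEN | 6
After WHERE (2 rows):
cities.score | cities.code | cities.price | items.tag | items.city | items.price
4 | Z1 | 60 | F | SEA | 60
4 | Z1 | 60 | C | LA | 60
After GROUP BY (1 rows):
cities.price | max_score
60 | 4
After ORDER BY (1 rows):
cities.price | max_score
60 | 4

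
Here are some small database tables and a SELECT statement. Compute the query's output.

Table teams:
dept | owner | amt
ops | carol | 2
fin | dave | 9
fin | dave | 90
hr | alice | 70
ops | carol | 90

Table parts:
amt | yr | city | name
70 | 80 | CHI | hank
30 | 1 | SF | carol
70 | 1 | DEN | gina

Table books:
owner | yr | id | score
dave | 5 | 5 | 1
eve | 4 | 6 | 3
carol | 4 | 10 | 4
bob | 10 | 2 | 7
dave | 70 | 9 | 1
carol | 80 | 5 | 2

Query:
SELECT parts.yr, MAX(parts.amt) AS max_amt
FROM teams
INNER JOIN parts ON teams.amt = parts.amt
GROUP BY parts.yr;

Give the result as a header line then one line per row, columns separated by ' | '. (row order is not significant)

== RESULT ==
parts.yr | max_amt
80 | 70
1 | 70

Derivation:
After JOIN parts (2 rows):
teams.dept | teams.owner | teams.amt | parts.amt | parts.yr | parts.city | parts.name
hr | alice | 70 | 70 | 80 | CHI | hank
hr | alice | 70 | 70 | 1 | DEN | gina
After GROUP BY (2 rows):
parts.yr | max_amt
80 | 70
1 | 70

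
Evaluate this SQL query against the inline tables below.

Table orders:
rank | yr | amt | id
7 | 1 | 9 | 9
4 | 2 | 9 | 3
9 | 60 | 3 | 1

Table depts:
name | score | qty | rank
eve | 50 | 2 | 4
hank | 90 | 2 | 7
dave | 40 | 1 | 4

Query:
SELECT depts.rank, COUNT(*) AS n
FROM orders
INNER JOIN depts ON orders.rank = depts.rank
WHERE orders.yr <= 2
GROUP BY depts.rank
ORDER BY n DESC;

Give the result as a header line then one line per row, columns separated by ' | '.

== RESULT ==
depts.rank | n
4 | 2
7 | 1

Derivation:
After JOIN depts (3 rows):
orders.rank | orders.yr | orders.amt | orders.id | depts.name | depts.score | depts.qty | depts.rank
7 | 1 | 9 | 9 | hank | 90 | 2 | 7
4 | 2 | 9 | 3 | eve | 50 | 2 | 4
4 | 2 | 9 | 3 | dave | 40 | 1 | 4
After WHERE (3 rows):
orders.rank | orders.yr | orders.amt | orders.id | depts.name | depts.score | depts.qty | depts.rank
7 | 1 | 9 | 9 | hank | 90 | 2 | 7
4 | 2 | 9 | 3 | eve | 50 | 2 | 4
4 | 2 | 9 | 3 | dave | 40 | 1 | 4
After GROUP BY (2 rows):
depts.rank | n
7 | 1
4 | 2
After ORDER BY (2 rows):
depts.rank | n
4 | 2
7 | 1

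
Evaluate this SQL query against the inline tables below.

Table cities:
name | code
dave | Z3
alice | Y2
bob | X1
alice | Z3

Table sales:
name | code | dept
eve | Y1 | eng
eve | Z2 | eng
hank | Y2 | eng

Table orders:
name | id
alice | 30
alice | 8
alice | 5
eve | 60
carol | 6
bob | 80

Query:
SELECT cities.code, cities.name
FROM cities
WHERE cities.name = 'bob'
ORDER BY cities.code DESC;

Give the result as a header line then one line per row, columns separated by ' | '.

After WHERE (1 rows):
cities.name | cities.code
bob | X1
After SELECT (1 rows):
cities.code | cities.name
X1 | bob
After ORDER BY (1 rows):
cities.code | cities.name
X1 | bob

== RESULT ==
cities.code | cities.name
X1 | bob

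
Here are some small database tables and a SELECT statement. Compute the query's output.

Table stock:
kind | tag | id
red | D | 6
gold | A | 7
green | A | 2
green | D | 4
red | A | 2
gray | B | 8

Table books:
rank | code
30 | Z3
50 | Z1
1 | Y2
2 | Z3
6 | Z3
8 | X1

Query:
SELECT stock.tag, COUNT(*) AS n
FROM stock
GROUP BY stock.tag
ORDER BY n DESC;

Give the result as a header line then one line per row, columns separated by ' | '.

== RESULT ==
stock.tag | n
A | 3
D | 2
B | 1

Derivation:
After GROUP BY (3 rows):
stock.tag | n
D | 2
A | 3
B | 1
After ORDER BY (3 rows):
stock.tag | n
A | 3
D | 2
B | 1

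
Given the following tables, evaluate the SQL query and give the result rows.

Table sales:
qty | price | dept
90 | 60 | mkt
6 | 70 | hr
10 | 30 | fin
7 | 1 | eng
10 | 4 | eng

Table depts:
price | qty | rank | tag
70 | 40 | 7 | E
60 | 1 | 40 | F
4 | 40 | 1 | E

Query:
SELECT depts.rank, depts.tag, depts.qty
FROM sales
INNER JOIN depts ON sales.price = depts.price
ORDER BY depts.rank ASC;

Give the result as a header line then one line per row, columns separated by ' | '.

After JOIN depts (3 rows):
sales.qty | sales.price | sales.dept | depts.price | depts.qty | depts.rank | depts.tag
90 | 60 | mkt | 60 | 1 | 40 | F
6 | 70 | hr | 70 | 40 | 7 | E
10 | 4 | eng | 4 | 40 | 1 | E
After SELECT (3 rows):
depts.rank | depts.tag | depts.qty
40 | F | 1
7 | E | 40
1 | E | 40
After ORDER BY (3 rows):
depts.rank | depts.tag | depts.qty
1 | E | 40
7 | E | 40
40 | F | 1

== RESULT ==
depts.rank | depts.tag | depts.qty
1 | E | 40
7 | E | 40
40 | F | 1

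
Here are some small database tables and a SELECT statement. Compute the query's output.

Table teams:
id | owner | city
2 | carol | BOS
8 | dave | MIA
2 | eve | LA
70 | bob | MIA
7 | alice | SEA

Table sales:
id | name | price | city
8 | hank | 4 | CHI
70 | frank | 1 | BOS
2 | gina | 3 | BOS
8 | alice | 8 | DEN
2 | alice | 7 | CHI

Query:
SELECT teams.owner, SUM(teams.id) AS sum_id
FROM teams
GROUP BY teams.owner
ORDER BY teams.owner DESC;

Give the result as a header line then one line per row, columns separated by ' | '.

== RESULT ==
teams.owner | sum_id
eve | 2
dave | 8
carol | 2
bob | 70
alice | 7

Derivation:
After GROUP BY (5 rows):
teams.owner | sum_id
carol | 2
dave | 8
eve | 2
bob | 70
alice | 7
After ORDER BY (5 rows):
teams.owner | sum_id
eve | 2
dave | 8
carol | 2
bob | 70
alice | 7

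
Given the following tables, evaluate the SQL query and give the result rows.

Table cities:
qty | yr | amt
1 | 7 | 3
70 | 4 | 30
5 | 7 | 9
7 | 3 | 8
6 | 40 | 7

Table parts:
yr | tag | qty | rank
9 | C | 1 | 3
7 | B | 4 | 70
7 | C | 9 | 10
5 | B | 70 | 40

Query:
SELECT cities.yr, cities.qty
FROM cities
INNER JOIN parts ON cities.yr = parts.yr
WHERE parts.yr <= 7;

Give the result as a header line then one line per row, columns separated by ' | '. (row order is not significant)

After JOIN parts (4 rows):
cities.qty | cities.yr | cities.amt | parts.yr | parts.tag | parts.qty | parts.rank
1 | 7 | 3 | 7 | B | 4 | 70
1 | 7 | 3 | 7 | C | 9 | 10
5 | 7 | 9 | 7 | B | 4 | 70
5 | 7 | 9 | 7 | C | 9 | 10
After WHERE (4 rows):
cities.qty | cities.yr | cities.amt | parts.yr | parts.tag | parts.qty | parts.rank
1 | 7 | 3 | 7 | B | 4 | 70
1 | 7 | 3 | 7 | C | 9 | 10
5 | 7 | 9 | 7 | B | 4 | 70
5 | 7 | 9 | 7 | C | 9 | 10
After SELECT (4 rows):
cities.yr | cities.qty
7 | 1
7 | 1
7 | 5
7 | 5

== RESULT ==
cities.yr | cities.qty
7 | 1
7 | 1
7 | 5
7 | 5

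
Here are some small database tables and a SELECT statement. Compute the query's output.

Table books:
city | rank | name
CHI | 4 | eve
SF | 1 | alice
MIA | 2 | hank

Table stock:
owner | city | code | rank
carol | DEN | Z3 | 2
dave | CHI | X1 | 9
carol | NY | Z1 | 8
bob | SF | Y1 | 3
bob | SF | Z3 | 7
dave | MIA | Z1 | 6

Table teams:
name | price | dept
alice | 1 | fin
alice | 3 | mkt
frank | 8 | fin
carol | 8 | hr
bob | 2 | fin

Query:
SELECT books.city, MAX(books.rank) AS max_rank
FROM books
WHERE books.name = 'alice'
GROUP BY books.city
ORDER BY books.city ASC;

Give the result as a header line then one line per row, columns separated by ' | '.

After WHERE (1 rows):
books.city | books.rank | books.name
SF | 1 | alice
After GROUP BY (1 rows):
books.city | max_rank
SF | 1
After ORDER BY (1 rows):
books.city | max_rank
SF | 1

== RESULT ==
books.city | max_rank
SF | 1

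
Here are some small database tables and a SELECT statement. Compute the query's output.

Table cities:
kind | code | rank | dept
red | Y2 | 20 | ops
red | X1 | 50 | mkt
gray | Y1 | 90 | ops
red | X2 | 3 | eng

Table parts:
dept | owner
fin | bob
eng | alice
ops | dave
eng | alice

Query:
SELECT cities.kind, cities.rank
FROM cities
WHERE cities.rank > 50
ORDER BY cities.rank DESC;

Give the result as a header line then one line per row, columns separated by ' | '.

After WHERE (1 rows):
cities.kind | cities.code | cities.rank | cities.dept
gray | Y1 | 90 | ops
After SELECT (1 rows):
cities.kind | cities.rank
gray | 90
After ORDER BY (1 rows):
cities.kind | cities.rank
gray | 90

== RESULT ==
cities.kind | cities.rank
gray | 90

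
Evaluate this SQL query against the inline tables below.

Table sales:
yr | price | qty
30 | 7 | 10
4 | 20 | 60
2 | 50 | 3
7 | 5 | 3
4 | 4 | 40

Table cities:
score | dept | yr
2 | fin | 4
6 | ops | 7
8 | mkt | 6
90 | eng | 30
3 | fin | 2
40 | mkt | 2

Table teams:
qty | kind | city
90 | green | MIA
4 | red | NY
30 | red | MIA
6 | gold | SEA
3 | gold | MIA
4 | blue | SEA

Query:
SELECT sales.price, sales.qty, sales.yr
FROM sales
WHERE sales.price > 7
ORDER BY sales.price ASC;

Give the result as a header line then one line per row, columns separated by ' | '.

After WHERE (2 rows):
sales.yr | sales.price | sales.qty
4 | 20 | 60
2 | 50 | 3
After SELECT (2 rows):
sales.price | sales.qty | sales.yr
20 | 60 | 4
50 | 3 | 2
After ORDER BY (2 rows):
sales.price | sales.qty | sales.yr
20 | 60 | 4
50 | 3 | 2

== RESULT ==
sales.price | sales.qty | sales.yr
20 | 60 | 4
50 | 3 | 2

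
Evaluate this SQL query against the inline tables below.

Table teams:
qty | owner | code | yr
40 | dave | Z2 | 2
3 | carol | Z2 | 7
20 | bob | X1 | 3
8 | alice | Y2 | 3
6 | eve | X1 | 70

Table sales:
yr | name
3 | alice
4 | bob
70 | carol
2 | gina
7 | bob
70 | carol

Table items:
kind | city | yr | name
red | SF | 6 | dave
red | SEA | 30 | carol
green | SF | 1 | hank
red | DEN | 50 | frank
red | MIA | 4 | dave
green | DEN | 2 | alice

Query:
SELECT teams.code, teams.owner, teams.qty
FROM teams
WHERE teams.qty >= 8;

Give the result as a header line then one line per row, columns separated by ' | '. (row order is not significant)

After WHERE (3 rows):
teams.qty | teams.owner | teams.code | teams.yr
40 | dave | Z2 | 2
20 | bob | X1 | 3
8 | alice | Y2 | 3
After SELECT (3 rows):
teams.code | teams.owner | teams.qty
Z2 | dave | 40
X1 | bob | 20
Y2 | alice | 8

== RESULT ==
teams.code | teams.owner | teams.qty
Z2 | dave | 40
X1 | bob | 20
Y2 | alice | 8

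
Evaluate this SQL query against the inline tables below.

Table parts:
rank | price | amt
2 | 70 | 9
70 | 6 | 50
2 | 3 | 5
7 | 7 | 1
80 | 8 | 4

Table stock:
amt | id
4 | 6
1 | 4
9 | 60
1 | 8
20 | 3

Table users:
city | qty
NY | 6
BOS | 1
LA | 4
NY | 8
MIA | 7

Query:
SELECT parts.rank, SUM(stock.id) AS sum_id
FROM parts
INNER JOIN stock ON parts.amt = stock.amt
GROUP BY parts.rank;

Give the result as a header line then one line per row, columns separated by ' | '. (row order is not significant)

After JOIN stock (4 rows):
parts.rank | parts.price | parts.amt | stock.amt | stock.id
2 | 70 | 9 | 9 | 60
7 | 7 | 1 | 1 | 4
7 | 7 | 1 | 1 | 8
80 | 8 | 4 | 4 | 6
After GROUP BY (3 rows):
parts.rank | sum_id
2 | 60
7 | 12
80 | 6

== RESULT ==
parts.rank | sum_id
2 | 60
7 | 12
80 | 6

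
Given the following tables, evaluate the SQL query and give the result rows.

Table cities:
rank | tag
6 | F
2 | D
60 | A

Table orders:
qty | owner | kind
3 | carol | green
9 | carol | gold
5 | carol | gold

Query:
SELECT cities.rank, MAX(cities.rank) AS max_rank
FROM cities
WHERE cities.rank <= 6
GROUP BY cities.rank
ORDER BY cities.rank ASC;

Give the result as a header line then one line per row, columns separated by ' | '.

== RESULT ==
cities.rank | max_rank
2 | 2
6 | 6

Derivation:
After WHERE (2 rows):
cities.rank | cities.tag
6 | F
2 | D
After GROUP BY (2 rows):
cities.rank | max_rank
6 | 6
2 | 2
After ORDER BY (2 rows):
cities.rank | max_rank
2 | 2
6 | 6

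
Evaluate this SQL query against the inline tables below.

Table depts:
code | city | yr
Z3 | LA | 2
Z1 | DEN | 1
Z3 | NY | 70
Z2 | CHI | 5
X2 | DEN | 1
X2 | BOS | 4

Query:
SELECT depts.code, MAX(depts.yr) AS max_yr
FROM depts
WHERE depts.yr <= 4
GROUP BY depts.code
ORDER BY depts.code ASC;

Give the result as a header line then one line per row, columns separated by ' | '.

After WHERE (4 rows):
depts.code | depts.city | depts.yr
Z3 | LA | 2
Z1 | DEN | 1
X2 | DEN | 1
X2 | BOS | 4
After GROUP BY (3 rows):
depts.code | max_yr
Z3 | 2
Z1 | 1
X2 | 4
After ORDER BY (3 rows):
depts.code | max_yr
X2 | 4
Z1 | 1
Z3 | 2

== RESULT ==
depts.code | max_yr
X2 | 4
Z1 | 1
Z3 | 2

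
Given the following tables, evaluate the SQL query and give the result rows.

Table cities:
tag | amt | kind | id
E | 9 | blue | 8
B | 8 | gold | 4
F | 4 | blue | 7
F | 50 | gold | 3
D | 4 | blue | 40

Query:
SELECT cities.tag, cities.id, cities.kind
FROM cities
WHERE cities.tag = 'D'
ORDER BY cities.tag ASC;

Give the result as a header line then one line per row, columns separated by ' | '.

After WHERE (1 rows):
cities.tag | cities.amt | cities.kind | cities.id
D | 4 | blue | 40
After SELECT (1 rows):
cities.tag | cities.id | cities.kind
D | 40 | blue
After ORDER BY (1 rows):
cities.tag | cities.id | cities.kind
D | 40 | blue

== RESULT ==
cities.tag | cities.id | cities.kind
D | 40 | blue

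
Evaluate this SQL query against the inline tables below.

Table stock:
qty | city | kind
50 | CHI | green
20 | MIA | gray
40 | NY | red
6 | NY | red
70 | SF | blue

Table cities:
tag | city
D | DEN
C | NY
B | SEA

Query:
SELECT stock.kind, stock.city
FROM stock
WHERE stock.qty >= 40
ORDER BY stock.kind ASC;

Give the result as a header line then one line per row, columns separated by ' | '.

After WHERE (3 rows):
stock.qty | stock.city | stock.kind
50 | CHI | green
40 | NY | red
70 | SF | blue
After SELECT (3 rows):
stock.kind | stock.city
green | CHI
red | NY
blue | SF
After ORDER BY (3 rows):
stock.kind | stock.city
blue | SF
green | CHI
red | NY

== RESULT ==
stock.kind | stock.city
blue | SF
green | CHI
red | NY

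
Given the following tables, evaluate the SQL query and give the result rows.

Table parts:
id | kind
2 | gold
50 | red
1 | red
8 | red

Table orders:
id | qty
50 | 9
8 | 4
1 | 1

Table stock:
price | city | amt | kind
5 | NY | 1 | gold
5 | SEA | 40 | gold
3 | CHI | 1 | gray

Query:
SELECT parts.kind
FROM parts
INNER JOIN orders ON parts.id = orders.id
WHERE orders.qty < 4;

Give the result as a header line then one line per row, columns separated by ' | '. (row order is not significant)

After JOIN orders (3 rows):
parts.id | parts.kind | orders.id | orders.qty
50 | red | 50 | 9
1 | red | 1 | 1
8 | red | 8 | 4
After WHERE (1 rows):
parts.id | parts.kind | orders.id | orders.qty
1 | red | 1 | 1
After SELECT (1 rows):
parts.kind
red

== RESULT ==
parts.kind
red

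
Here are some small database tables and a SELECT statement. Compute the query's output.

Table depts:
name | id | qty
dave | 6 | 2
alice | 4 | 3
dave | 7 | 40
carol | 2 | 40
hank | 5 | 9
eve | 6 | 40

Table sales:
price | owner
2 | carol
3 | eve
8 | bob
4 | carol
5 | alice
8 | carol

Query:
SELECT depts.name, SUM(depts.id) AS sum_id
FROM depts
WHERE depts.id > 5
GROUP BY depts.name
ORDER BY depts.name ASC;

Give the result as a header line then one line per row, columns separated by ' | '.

== RESULT ==
depts.name | sum_id
dave | 13
eve | 6

Derivation:
After WHERE (3 rows):
depts.name | depts.id | depts.qty
dave | 6 | 2
dave | 7 | 40
eve | 6 | 40
After GROUP BY (2 rows):
depts.name | sum_id
dave | 13
eve | 6
After ORDER BY (2 rows):
depts.name | sum_id
dave | 13
eve | 6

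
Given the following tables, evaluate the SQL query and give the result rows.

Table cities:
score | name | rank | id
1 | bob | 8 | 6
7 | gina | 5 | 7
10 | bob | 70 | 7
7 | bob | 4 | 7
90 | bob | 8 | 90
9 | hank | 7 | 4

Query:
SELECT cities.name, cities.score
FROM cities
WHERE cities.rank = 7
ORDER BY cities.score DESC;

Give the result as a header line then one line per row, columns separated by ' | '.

After WHERE (1 rows):
cities.score | cities.name | cities.rank | cities.id
9 | hank | 7 | 4
After SELECT (1 rows):
cities.name | cities.score
hank | 9
After ORDER BY (1 rows):
cities.name | cities.score
hank | 9

== RESULT ==
cities.name | cities.score
hank | 9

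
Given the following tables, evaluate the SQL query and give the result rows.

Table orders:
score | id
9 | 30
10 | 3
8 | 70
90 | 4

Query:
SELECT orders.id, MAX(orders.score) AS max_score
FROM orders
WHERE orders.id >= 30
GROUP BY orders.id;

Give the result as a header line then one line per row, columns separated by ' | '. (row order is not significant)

After WHERE (2 rows):
orders.score | orders.id
9 | 30
8 | 70
After GROUP BY (2 rows):
orders.id | max_score
30 | 9
70 | 8

== RESULT ==
orders.id | max_score
30 | 9
70 | 8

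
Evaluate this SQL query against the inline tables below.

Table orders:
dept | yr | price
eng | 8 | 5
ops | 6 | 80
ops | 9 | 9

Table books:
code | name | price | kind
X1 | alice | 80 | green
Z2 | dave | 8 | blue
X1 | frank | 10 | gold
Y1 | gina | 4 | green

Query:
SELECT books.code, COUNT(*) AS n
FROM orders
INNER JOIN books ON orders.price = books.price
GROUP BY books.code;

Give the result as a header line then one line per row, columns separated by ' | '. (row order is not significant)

== RESULT ==
books.code | n
X1 | 1

Derivation:
After JOIN books (1 rows):
orders.dept | orders.yr | orders.price | books.code | books.name | books.price | books.kind
ops | 6 | 80 | X1 | alice | 80 | green
After GROUP BY (1 rows):
books.code | n
X1 | 1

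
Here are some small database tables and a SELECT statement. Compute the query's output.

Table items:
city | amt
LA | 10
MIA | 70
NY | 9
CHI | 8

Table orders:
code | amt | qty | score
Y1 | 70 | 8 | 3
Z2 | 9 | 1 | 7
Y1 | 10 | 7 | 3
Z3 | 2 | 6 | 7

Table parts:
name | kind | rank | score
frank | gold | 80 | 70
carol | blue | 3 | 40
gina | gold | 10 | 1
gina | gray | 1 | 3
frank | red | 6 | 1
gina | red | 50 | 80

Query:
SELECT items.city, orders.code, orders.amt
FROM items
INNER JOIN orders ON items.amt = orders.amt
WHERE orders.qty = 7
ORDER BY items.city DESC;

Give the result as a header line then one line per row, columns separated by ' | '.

After JOIN orders (3 rows):
items.city | items.amt | orders.code | orders.amt | orders.qty | orders.score
LA | 10 | Y1 | 10 | 7 | 3
MIA | 70 | Y1 | 70 | 8 | 3
NY | 9 | Z2 | 9 | 1 | 7
After WHERE (1 rows):
items.city | items.amt | orders.code | orders.amt | orders.qty | orders.score
LA | 10 | Y1 | 10 | 7 | 3
After SELECT (1 rows):
items.city | orders.code | orders.amt
LA | Y1 | 10
After ORDER BY (1 rows):
items.city | orders.code | orders.amt
LA | Y1 | 10

== RESULT ==
items.city | orders.code | orders.amt
LA | Y1 | 10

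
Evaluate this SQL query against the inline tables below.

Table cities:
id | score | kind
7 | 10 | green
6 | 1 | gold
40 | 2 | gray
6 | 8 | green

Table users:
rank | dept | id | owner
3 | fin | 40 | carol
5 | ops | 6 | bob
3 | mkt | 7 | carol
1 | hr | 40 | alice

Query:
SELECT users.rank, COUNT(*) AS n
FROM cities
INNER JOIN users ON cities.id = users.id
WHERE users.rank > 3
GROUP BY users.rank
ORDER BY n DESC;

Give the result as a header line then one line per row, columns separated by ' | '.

== RESULT ==
users.rank | n
5 | 2

Derivation:
After JOIN users (5 rows):
cities.id | cities.score | cities.kind | users.rank | users.dept | users.id | users.owner
7 | 10 | green | 3 | mkt | 7 | carol
6 | 1 | gold | 5 | ops | 6 | bob
40 | 2 | gray | 3 | fin | 40 | carol
40 | 2 | gray | 1 | hr | 40 | alice
6 | 8 | green | 5 | ops | 6 | bob
After WHERE (2 rows):
cities.id | cities.score | cities.kind | users.rank | users.dept | users.id | users.owner
6 | 1 | gold | 5 | ops | 6 | bob
6 | 8 | green | 5 | ops | 6 | bob
After GROUP BY (1 rows):
users.rank | n
5 | 2
After ORDER BY (1 rows):
users.rank | n
5 | 2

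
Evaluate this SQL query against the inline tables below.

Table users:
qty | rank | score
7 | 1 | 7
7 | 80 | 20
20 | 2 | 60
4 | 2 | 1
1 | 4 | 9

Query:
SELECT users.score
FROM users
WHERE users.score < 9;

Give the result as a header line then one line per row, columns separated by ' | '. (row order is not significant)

After WHERE (2 rows):
users.qty | users.rank | users.score
7 | 1 | 7
4 | 2 | 1
After SELECT (2 rows):
users.score
7
1

== RESULT ==
users.score
7
1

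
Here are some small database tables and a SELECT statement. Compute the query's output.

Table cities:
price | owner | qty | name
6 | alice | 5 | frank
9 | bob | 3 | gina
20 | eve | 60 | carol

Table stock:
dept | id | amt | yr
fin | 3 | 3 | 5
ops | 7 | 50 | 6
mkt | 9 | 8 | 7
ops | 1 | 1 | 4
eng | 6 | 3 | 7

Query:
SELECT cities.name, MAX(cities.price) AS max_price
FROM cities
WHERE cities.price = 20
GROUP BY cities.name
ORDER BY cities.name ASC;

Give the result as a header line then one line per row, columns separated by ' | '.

== RESULT ==
cities.name | max_price
carol | 20

Derivation:
After WHERE (1 rows):
cities.price | cities.owner | cities.qty | cities.name
20 | eve | 60 | carol
After GROUP BY (1 rows):
cities.name | max_price
carol | 20
After ORDER BY (1 rows):
cities.name | max_price
carol | 20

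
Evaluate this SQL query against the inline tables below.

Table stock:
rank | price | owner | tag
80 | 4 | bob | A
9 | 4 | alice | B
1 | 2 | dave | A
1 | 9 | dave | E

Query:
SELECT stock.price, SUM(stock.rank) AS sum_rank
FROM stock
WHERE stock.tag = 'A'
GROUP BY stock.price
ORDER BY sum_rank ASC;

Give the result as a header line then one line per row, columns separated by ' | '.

After WHERE (2 rows):
stock.rank | stock.price | stock.owner | stock.tag
80 | 4 | bob | A
1 | 2 | dave | A
After GROUP BY (2 rows):
stock.price | sum_rank
4 | 80
2 | 1
After ORDER BY (2 rows):
stock.price | sum_rank
2 | 1
4 | 80

== RESULT ==
stock.price | sum_rank
2 | 1
4 | 80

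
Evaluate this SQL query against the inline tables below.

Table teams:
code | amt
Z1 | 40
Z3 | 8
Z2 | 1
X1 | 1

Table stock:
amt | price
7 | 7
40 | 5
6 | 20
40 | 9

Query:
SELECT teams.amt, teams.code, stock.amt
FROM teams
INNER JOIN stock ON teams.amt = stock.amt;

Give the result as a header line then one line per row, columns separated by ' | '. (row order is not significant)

After JOIN stock (2 rows):
teams.code | teams.amt | stock.amt | stock.price
Z1 | 40 | 40 | 5
Z1 | 40 | 40 | 9
After SELECT (2 rows):
teams.amt | teams.code | stock.amt
40 | Z1 | 40
40 | Z1 | 40

== RESULT ==
teams.amt | teams.code | stock.amt
40 | Z1 | 40
40 | Z1 | 40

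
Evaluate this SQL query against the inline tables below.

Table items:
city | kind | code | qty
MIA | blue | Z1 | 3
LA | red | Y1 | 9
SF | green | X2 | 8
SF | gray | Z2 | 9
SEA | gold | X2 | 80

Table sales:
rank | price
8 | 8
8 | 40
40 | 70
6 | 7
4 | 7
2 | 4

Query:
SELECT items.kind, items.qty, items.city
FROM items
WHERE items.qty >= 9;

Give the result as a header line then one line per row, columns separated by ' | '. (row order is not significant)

After WHERE (3 rows):
items.city | items.kind | items.code | items.qty
LA | red | Y1 | 9
SF | gray | Z2 | 9
SEA | gold | X2 | 80
After SELECT (3 rows):
items.kind | items.qty | items.city
red | 9 | LA
gray | 9 | SF
gold | 80 | SEA

== RESULT ==
items.kind | items.qty | items.city
red | 9 | LA
gray | 9 | SF
gold | 80 | SEA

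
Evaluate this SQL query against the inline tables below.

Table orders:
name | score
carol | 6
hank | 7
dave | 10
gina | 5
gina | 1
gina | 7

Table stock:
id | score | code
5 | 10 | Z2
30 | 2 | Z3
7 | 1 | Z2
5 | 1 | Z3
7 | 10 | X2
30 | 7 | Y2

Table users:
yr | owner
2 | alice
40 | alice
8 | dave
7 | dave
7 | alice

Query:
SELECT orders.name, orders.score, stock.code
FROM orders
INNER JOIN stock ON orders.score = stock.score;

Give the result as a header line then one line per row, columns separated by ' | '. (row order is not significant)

After JOIN stock (6 rows):
orders.name | orders.score | stock.id | stock.score | stock.code
hank | 7 | 30 | 7 | Y2
dave | 10 | 5 | 10 | Z2
dave | 10 | 7 | 10 | X2
gina | 1 | 7 | 1 | Z2
gina | 1 | 5 | 1 | Z3
gina | 7 | 30 | 7 | Y2
After SELECT (6 rows):
orders.name | orders.score | stock.code
hank | 7 | Y2
dave | 10 | Z2
dave | 10 | X2
gina | 1 | Z2
gina | 1 | Z3
gina | 7 | Y2

== RESULT ==
orders.name | orders.score | stock.code
hank | 7 | Y2
dave | 10 | Z2
dave | 10 | X2
gina | 1 | Z2
gina | 1 | Z3
gina | 7 | Y2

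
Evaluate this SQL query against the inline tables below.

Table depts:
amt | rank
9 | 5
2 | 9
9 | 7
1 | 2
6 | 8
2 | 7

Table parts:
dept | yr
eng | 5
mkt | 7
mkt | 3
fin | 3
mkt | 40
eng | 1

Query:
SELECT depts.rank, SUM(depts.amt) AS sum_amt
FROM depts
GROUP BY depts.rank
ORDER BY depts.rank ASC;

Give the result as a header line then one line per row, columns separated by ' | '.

After GROUP BY (5 rows):
depts.rank | sum_amt
5 | 9
9 | 2
7 | 11
2 | 1
8 | 6
After ORDER BY (5 rows):
depts.rank | sum_amt
2 | 1
5 | 9
7 | 11
8 | 6
9 | 2

== RESULT ==
depts.rank | sum_amt
2 | 1
5 | 9
7 | 11
8 | 6
9 | 2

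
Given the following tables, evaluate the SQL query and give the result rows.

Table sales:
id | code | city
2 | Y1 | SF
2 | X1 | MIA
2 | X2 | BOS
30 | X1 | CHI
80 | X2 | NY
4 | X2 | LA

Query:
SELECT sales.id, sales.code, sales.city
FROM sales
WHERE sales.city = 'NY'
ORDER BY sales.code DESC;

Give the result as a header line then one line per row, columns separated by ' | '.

== RESULT ==
sales.id | sales.code | sales.city
80 | X2 | NY

Derivation:
After WHERE (1 rows):
sales.id | sales.code | sales.city
80 | X2 | NY
After SELECT (1 rows):
sales.id | sales.code | sales.city
80 | X2 | NY
After ORDER BY (1 rows):
sales.id | sales.code | sales.city
80 | X2 | NY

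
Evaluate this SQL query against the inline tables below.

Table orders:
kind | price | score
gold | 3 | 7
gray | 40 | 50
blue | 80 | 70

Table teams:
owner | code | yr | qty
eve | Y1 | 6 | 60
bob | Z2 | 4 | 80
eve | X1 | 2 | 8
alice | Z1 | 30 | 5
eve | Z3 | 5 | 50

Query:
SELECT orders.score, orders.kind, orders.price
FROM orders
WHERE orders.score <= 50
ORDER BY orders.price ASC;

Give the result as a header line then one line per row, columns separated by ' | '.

== RESULT ==
orders.score | orders.kind | orders.price
7 | gold | 3
50 | gray | 40

Derivation:
After WHERE (2 rows):
orders.kind | orders.price | orders.score
gold | 3 | 7
gray | 40 | 50
After SELECT (2 rows):
orders.score | orders.kind | orders.price
7 | gold | 3
50 | gray | 40
After ORDER BY (2 rows):
orders.score | orders.kind | orders.price
7 | gold | 3
50 | gray | 40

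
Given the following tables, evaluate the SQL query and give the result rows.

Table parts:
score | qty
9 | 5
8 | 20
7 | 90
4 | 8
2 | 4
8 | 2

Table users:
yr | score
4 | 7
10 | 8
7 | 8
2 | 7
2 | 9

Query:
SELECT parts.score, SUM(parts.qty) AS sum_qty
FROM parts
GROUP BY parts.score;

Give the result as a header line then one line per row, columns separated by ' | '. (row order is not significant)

After GROUP BY (5 rows):
parts.score | sum_qty
9 | 5
8 | 22
7 | 90
4 | 8
2 | 4

== RESULT ==
parts.score | sum_qty
9 | 5
8 | 22
7 | 90
4 | 8
2 | 4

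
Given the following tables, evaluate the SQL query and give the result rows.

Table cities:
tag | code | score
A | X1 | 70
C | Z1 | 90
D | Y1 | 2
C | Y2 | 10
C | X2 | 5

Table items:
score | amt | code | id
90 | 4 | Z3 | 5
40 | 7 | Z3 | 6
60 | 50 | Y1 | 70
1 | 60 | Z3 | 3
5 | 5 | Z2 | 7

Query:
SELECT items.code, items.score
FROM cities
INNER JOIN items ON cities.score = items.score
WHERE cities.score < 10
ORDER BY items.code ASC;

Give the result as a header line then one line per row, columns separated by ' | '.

== RESULT ==
items.code | items.score
Z2 | 5

Derivation:
After JOIN items (2 rows):
cities.tag | cities.code | cities.score | items.score | items.amt | items.code | items.id
C | Z1 | 90 | 90 | 4 | Z3 | 5
C | X2 | 5 | 5 | 5 | Z2 | 7
After WHERE (1 rows):
cities.tag | cities.code | cities.score | items.score | items.amt | items.code | items.id
C | X2 | 5 | 5 | 5 | Z2 | 7
After SELECT (1 rows):
items.code | items.score
Z2 | 5
After ORDER BY (1 rows):
items.code | items.score
Z2 | 5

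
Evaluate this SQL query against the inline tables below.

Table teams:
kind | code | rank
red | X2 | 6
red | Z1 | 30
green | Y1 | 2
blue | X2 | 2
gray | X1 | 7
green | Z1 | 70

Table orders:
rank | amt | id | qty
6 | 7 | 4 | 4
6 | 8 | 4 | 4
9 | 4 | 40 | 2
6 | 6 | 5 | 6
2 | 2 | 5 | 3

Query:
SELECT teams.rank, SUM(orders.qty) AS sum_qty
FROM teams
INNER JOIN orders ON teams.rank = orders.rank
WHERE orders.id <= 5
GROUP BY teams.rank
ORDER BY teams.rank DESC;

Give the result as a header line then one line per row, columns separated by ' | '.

== RESULT ==
teams.rank | sum_qty
6 | 14
2 | 6

Derivation:
After JOIN orders (5 rows):
teams.kind | teams.code | teams.rank | orders.rank | orders.amt | orders.id | orders.qty
red | X2 | 6 | 6 | 7 | 4 | 4
red | X2 | 6 | 6 | 8 | 4 | 4
red | X2 | 6 | 6 | 6 | 5 | 6
green | Y1 | 2 | 2 | 2 | 5 | 3
blue | X2 | 2 | 2 | 2 | 5 | 3
After WHERE (5 rows):
teams.kind | teams.code | teams.rank | orders.rank | orders.amt | orders.id | orders.qty
red | X2 | 6 | 6 | 7 | 4 | 4
red | X2 | 6 | 6 | 8 | 4 | 4
red | X2 | 6 | 6 | 6 | 5 | 6
green | Y1 | 2 | 2 | 2 | 5 | 3
blue | X2 | 2 | 2 | 2 | 5 | 3
After GROUP BY (2 rows):
teams.rank | sum_qty
6 | 14
2 | 6
After ORDER BY (2 rows):
teams.rank | sum_qty
6 | 14
2 | 6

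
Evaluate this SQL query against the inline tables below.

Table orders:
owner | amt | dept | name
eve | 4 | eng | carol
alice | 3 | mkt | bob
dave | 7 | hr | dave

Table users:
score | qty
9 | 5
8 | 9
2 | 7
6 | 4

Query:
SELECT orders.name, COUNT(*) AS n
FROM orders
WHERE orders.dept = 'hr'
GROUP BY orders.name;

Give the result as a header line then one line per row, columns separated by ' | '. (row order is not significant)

After WHERE (1 rows):
orders.owner | orders.amt | orders.dept | orders.name
dave | 7 | hr | dave
After GROUP BY (1 rows):
orders.name | n
dave | 1

== RESULT ==
orders.name | n
dave | 1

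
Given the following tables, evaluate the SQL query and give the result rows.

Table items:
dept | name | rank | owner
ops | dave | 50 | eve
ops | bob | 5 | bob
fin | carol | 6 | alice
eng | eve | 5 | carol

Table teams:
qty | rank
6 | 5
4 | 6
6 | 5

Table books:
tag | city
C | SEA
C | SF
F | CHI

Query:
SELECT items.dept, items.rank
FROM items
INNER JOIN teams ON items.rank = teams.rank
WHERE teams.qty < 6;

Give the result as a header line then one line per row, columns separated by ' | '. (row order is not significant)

After JOIN teams (5 rows):
items.dept | items.name | items.rank | items.owner | teams.qty | teams.rank
ops | bob | 5 | bob | 6 | 5
ops | bob | 5 | bob | 6 | 5
fin | carol | 6 | alice | 4 | 6
eng | eve | 5 | carol | 6 | 5
eng | eve | 5 | carol | 6 | 5
After WHERE (1 rows):
items.dept | items.name | items.rank | items.owner | teams.qty | teams.rank
fin | carol | 6 | alice | 4 | 6
After SELECT (1 rows):
items.dept | items.rank
fin | 6

== RESULT ==
items.dept | items.rank
fin | 6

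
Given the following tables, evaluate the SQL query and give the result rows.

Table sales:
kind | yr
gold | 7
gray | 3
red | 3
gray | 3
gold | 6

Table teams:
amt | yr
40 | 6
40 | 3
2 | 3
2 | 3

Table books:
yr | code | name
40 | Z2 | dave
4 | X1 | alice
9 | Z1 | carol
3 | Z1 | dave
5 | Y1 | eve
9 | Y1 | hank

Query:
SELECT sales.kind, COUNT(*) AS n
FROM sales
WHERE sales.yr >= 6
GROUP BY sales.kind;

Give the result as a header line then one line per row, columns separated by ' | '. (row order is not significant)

After WHERE (2 rows):
sales.kind | sales.yr
gold | 7
gold | 6
After GROUP BY (1 rows):
sales.kind | n
gold | 2

== RESULT ==
sales.kind | n
gold | 2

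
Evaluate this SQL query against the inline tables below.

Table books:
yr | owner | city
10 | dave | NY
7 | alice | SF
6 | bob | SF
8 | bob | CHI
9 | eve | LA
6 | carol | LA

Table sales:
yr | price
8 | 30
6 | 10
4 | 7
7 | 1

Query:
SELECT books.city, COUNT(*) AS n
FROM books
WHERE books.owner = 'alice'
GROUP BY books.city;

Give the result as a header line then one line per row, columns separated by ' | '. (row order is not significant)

== RESULT ==
books.city | n
SF | 1

Derivation:
After WHERE (1 rows):
books.yr | books.owner | books.city
7 | alice | SF
After GROUP BY (1 rows):
books.city | n
SF | 1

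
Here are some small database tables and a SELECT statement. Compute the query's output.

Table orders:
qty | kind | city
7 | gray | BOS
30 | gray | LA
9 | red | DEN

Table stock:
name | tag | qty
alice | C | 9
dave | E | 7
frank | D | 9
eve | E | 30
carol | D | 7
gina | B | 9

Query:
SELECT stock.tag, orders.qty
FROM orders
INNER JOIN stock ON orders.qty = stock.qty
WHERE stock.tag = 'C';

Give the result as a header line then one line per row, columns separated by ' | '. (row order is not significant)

After JOIN stock (6 rows):
orders.qty | orders.kind | orders.city | stock.name | stock.tag | stock.qty
7 | gray | BOS | dave | E | 7
7 | gray | BOS | carol | D | 7
30 | gray | LA | eve | E | 30
9 | red | DEN | alice | C | 9
9 | red | DEN | frank | D | 9
9 | red | DEN | gina | B | 9
After WHERE (1 rows):
orders.qty | orders.kind | orders.city | stock.name | stock.tag | stock.qty
9 | red | DEN | alice | C | 9
After SELECT (1 rows):
stock.tag | orders.qty
C | 9

== RESULT ==
stock.tag | orders.qty
C | 9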